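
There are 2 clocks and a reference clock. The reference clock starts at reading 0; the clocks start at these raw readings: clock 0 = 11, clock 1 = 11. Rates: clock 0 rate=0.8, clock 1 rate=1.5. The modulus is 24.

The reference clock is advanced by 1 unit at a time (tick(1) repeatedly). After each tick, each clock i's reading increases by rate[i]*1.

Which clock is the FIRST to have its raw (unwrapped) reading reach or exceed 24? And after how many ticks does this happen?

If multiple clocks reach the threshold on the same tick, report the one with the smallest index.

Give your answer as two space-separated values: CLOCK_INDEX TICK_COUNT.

Answer: 1 9

Derivation:
clock 0: start=11, rate=0.8, needs 24-11 = 13; ticks = ceil(13/0.8) = ceil(16.2500) = 17; reading at tick 17 = 11 + 0.8*17 = 24.6000
clock 1: start=11, rate=1.5, needs 24-11 = 13; ticks = ceil(13/1.5) = ceil(8.6667) = 9; reading at tick 9 = 11 + 1.5*9 = 24.5000
Minimum tick count = 9; winners = [1]; smallest index = 1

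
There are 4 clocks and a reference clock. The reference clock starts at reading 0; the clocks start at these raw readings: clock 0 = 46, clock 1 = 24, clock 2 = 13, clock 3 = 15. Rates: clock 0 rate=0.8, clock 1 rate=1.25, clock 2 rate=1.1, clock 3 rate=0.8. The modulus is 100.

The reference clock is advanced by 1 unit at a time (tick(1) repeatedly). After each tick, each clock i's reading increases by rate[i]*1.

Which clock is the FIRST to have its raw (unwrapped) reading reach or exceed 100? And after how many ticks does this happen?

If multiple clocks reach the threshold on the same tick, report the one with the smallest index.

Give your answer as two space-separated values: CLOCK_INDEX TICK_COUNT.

Answer: 1 61

Derivation:
clock 0: start=46, rate=0.8, needs 100-46 = 54; ticks = ceil(54/0.8) = ceil(67.5000) = 68; reading at tick 68 = 46 + 0.8*68 = 100.4000
clock 1: start=24, rate=1.25, needs 100-24 = 76; ticks = ceil(76/1.25) = ceil(60.8000) = 61; reading at tick 61 = 24 + 1.25*61 = 100.2500
clock 2: start=13, rate=1.1, needs 100-13 = 87; ticks = ceil(87/1.1) = ceil(79.0909) = 80; reading at tick 80 = 13 + 1.1*80 = 101.0000
clock 3: start=15, rate=0.8, needs 100-15 = 85; ticks = ceil(85/0.8) = ceil(106.2500) = 107; reading at tick 107 = 15 + 0.8*107 = 100.6000
Minimum tick count = 61; winners = [1]; smallest index = 1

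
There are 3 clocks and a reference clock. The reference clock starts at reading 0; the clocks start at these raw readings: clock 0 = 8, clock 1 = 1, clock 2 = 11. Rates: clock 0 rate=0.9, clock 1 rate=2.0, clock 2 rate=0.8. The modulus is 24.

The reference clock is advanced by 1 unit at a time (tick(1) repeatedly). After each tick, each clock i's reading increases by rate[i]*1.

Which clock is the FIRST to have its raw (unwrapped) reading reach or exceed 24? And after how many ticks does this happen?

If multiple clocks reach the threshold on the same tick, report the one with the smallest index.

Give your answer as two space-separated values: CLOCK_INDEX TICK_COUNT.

Answer: 1 12

Derivation:
clock 0: start=8, rate=0.9, needs 24-8 = 16; ticks = ceil(16/0.9) = ceil(17.7778) = 18; reading at tick 18 = 8 + 0.9*18 = 24.2000
clock 1: start=1, rate=2.0, needs 24-1 = 23; ticks = ceil(23/2.0) = ceil(11.5000) = 12; reading at tick 12 = 1 + 2.0*12 = 25.0000
clock 2: start=11, rate=0.8, needs 24-11 = 13; ticks = ceil(13/0.8) = ceil(16.2500) = 17; reading at tick 17 = 11 + 0.8*17 = 24.6000
Minimum tick count = 12; winners = [1]; smallest index = 1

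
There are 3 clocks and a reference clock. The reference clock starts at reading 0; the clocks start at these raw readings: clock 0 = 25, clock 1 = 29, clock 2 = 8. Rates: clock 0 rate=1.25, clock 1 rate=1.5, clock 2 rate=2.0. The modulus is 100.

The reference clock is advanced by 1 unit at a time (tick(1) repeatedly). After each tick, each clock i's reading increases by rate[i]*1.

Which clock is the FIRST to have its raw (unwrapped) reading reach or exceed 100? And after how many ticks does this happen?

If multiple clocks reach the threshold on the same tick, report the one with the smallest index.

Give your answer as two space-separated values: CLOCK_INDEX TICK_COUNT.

clock 0: start=25, rate=1.25, needs 100-25 = 75; ticks = ceil(75/1.25) = ceil(60.0000) = 60; reading at tick 60 = 25 + 1.25*60 = 100.0000
clock 1: start=29, rate=1.5, needs 100-29 = 71; ticks = ceil(71/1.5) = ceil(47.3333) = 48; reading at tick 48 = 29 + 1.5*48 = 101.0000
clock 2: start=8, rate=2.0, needs 100-8 = 92; ticks = ceil(92/2.0) = ceil(46.0000) = 46; reading at tick 46 = 8 + 2.0*46 = 100.0000
Minimum tick count = 46; winners = [2]; smallest index = 2

Answer: 2 46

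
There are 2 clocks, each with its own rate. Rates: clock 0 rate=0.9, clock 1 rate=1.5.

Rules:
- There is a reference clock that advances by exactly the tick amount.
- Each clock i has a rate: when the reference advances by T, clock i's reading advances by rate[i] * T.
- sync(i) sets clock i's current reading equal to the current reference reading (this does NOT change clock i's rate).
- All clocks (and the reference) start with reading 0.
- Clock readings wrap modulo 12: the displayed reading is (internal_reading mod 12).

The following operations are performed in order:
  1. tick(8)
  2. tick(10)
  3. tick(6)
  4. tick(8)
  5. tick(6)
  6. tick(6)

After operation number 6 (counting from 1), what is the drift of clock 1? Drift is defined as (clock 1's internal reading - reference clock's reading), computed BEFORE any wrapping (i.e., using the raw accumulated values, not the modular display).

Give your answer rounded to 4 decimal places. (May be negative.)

After op 1 tick(8): ref=8.0000 raw=[7.2000 12.0000]
After op 2 tick(10): ref=18.0000 raw=[16.2000 27.0000]
After op 3 tick(6): ref=24.0000 raw=[21.6000 36.0000]
After op 4 tick(8): ref=32.0000 raw=[28.8000 48.0000]
After op 5 tick(6): ref=38.0000 raw=[34.2000 57.0000]
After op 6 tick(6): ref=44.0000 raw=[39.6000 66.0000]
Drift of clock 1 after op 6: 66.0000 - 44.0000 = 22.0000

Answer: 22.0000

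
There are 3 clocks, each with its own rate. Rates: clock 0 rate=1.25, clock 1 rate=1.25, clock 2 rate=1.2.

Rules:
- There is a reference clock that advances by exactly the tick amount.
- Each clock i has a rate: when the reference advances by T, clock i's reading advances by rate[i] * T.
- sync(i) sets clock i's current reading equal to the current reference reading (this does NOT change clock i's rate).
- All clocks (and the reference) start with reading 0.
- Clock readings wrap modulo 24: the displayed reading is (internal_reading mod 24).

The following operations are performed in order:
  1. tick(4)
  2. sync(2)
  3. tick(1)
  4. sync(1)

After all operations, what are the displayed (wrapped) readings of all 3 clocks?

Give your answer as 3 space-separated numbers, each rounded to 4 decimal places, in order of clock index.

Answer: 6.2500 5.0000 5.2000

Derivation:
After op 1 tick(4): ref=4.0000 raw=[5.0000 5.0000 4.8000]
After op 2 sync(2): ref=4.0000 raw=[5.0000 5.0000 4.0000]
After op 3 tick(1): ref=5.0000 raw=[6.2500 6.2500 5.2000]
After op 4 sync(1): ref=5.0000 raw=[6.2500 5.0000 5.2000]
Wrap final raw readings (mod 24): 6.2500 mod 24 = 6.2500; 5.0000 mod 24 = 5.0000; 5.2000 mod 24 = 5.2000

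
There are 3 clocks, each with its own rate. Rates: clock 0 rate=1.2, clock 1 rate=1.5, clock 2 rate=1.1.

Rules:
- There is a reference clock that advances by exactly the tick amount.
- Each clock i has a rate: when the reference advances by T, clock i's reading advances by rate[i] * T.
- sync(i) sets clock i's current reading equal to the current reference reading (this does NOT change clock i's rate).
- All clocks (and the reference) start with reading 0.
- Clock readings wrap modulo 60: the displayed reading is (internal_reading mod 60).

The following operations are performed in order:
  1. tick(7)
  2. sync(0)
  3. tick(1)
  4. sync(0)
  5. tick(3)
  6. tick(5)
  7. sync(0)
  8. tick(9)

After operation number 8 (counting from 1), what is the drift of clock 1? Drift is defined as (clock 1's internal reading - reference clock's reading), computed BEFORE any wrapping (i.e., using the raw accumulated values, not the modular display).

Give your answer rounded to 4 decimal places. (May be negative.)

Answer: 12.5000

Derivation:
After op 1 tick(7): ref=7.0000 raw=[8.4000 10.5000 7.7000]
After op 2 sync(0): ref=7.0000 raw=[7.0000 10.5000 7.7000]
After op 3 tick(1): ref=8.0000 raw=[8.2000 12.0000 8.8000]
After op 4 sync(0): ref=8.0000 raw=[8.0000 12.0000 8.8000]
After op 5 tick(3): ref=11.0000 raw=[11.6000 16.5000 12.1000]
After op 6 tick(5): ref=16.0000 raw=[17.6000 24.0000 17.6000]
After op 7 sync(0): ref=16.0000 raw=[16.0000 24.0000 17.6000]
After op 8 tick(9): ref=25.0000 raw=[26.8000 37.5000 27.5000]
Drift of clock 1 after op 8: 37.5000 - 25.0000 = 12.5000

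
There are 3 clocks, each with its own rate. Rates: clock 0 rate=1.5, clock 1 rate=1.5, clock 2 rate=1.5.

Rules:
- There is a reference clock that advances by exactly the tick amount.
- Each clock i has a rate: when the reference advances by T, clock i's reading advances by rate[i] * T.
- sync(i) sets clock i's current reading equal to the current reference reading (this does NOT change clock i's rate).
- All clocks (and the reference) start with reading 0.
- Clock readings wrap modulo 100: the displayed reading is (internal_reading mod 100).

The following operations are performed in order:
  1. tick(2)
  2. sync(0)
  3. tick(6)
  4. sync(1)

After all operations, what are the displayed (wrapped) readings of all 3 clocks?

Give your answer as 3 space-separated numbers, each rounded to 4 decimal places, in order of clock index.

After op 1 tick(2): ref=2.0000 raw=[3.0000 3.0000 3.0000]
After op 2 sync(0): ref=2.0000 raw=[2.0000 3.0000 3.0000]
After op 3 tick(6): ref=8.0000 raw=[11.0000 12.0000 12.0000]
After op 4 sync(1): ref=8.0000 raw=[11.0000 8.0000 12.0000]
Wrap final raw readings (mod 100): 11.0000 mod 100 = 11.0000; 8.0000 mod 100 = 8.0000; 12.0000 mod 100 = 12.0000

Answer: 11.0000 8.0000 12.0000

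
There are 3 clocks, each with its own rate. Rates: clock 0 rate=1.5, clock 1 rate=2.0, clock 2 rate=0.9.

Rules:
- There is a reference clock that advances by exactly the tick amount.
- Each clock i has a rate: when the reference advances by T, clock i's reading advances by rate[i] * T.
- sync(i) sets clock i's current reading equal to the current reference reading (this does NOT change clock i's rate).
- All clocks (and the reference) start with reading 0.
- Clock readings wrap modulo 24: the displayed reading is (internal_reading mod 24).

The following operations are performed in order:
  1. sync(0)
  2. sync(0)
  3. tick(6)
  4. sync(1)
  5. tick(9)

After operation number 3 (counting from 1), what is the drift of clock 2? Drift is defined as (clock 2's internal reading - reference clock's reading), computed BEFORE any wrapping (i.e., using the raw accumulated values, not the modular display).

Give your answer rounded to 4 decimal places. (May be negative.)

Answer: -0.6000

Derivation:
After op 1 sync(0): ref=0.0000 raw=[0.0000 0.0000 0.0000]
After op 2 sync(0): ref=0.0000 raw=[0.0000 0.0000 0.0000]
After op 3 tick(6): ref=6.0000 raw=[9.0000 12.0000 5.4000]
Drift of clock 2 after op 3: 5.4000 - 6.0000 = -0.6000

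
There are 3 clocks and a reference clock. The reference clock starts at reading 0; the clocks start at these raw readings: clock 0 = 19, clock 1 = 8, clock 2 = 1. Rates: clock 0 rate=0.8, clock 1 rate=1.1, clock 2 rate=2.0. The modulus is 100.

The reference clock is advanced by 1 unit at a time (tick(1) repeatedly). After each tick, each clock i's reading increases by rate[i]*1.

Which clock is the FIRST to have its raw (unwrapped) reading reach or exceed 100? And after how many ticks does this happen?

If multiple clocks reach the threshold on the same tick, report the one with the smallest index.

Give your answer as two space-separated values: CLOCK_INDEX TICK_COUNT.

Answer: 2 50

Derivation:
clock 0: start=19, rate=0.8, needs 100-19 = 81; ticks = ceil(81/0.8) = ceil(101.2500) = 102; reading at tick 102 = 19 + 0.8*102 = 100.6000
clock 1: start=8, rate=1.1, needs 100-8 = 92; ticks = ceil(92/1.1) = ceil(83.6364) = 84; reading at tick 84 = 8 + 1.1*84 = 100.4000
clock 2: start=1, rate=2.0, needs 100-1 = 99; ticks = ceil(99/2.0) = ceil(49.5000) = 50; reading at tick 50 = 1 + 2.0*50 = 101.0000
Minimum tick count = 50; winners = [2]; smallest index = 2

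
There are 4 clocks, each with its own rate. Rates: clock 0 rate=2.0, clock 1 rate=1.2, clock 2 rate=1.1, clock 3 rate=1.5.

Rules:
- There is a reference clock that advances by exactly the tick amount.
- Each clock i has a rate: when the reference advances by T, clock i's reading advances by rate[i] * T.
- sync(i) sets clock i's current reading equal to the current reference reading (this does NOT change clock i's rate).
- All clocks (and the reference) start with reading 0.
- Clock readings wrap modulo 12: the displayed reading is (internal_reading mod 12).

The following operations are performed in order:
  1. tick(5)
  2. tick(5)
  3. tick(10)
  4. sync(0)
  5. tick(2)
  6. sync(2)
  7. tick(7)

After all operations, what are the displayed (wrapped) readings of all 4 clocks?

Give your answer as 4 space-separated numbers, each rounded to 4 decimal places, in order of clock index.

Answer: 2.0000 10.8000 5.7000 7.5000

Derivation:
After op 1 tick(5): ref=5.0000 raw=[10.0000 6.0000 5.5000 7.5000]
After op 2 tick(5): ref=10.0000 raw=[20.0000 12.0000 11.0000 15.0000]
After op 3 tick(10): ref=20.0000 raw=[40.0000 24.0000 22.0000 30.0000]
After op 4 sync(0): ref=20.0000 raw=[20.0000 24.0000 22.0000 30.0000]
After op 5 tick(2): ref=22.0000 raw=[24.0000 26.4000 24.2000 33.0000]
After op 6 sync(2): ref=22.0000 raw=[24.0000 26.4000 22.0000 33.0000]
After op 7 tick(7): ref=29.0000 raw=[38.0000 34.8000 29.7000 43.5000]
Wrap final raw readings (mod 12): 38.0000 mod 12 = 2.0000; 34.8000 mod 12 = 10.8000; 29.7000 mod 12 = 5.7000; 43.5000 mod 12 = 7.5000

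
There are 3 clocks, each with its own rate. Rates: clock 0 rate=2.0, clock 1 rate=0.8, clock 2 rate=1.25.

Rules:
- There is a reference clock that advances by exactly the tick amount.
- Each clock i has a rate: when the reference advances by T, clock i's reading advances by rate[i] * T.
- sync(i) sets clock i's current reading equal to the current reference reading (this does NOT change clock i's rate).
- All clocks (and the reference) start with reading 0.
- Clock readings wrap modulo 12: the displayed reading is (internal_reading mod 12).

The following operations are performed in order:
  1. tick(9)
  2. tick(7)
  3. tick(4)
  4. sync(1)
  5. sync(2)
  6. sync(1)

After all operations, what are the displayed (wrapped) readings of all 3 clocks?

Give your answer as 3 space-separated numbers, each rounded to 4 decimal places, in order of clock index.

Answer: 4.0000 8.0000 8.0000

Derivation:
After op 1 tick(9): ref=9.0000 raw=[18.0000 7.2000 11.2500]
After op 2 tick(7): ref=16.0000 raw=[32.0000 12.8000 20.0000]
After op 3 tick(4): ref=20.0000 raw=[40.0000 16.0000 25.0000]
After op 4 sync(1): ref=20.0000 raw=[40.0000 20.0000 25.0000]
After op 5 sync(2): ref=20.0000 raw=[40.0000 20.0000 20.0000]
After op 6 sync(1): ref=20.0000 raw=[40.0000 20.0000 20.0000]
Wrap final raw readings (mod 12): 40.0000 mod 12 = 4.0000; 20.0000 mod 12 = 8.0000; 20.0000 mod 12 = 8.0000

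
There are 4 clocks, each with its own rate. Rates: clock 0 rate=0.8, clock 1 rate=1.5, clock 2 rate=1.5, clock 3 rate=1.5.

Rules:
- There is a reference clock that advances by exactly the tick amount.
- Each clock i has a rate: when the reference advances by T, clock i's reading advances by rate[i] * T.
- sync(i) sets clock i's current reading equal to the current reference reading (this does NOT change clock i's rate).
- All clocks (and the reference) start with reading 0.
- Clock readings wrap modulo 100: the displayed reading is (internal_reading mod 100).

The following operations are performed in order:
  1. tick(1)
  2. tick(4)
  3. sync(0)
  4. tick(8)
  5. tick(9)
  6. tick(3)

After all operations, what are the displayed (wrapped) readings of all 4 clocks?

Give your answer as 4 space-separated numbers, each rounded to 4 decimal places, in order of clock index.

Answer: 21.0000 37.5000 37.5000 37.5000

Derivation:
After op 1 tick(1): ref=1.0000 raw=[0.8000 1.5000 1.5000 1.5000]
After op 2 tick(4): ref=5.0000 raw=[4.0000 7.5000 7.5000 7.5000]
After op 3 sync(0): ref=5.0000 raw=[5.0000 7.5000 7.5000 7.5000]
After op 4 tick(8): ref=13.0000 raw=[11.4000 19.5000 19.5000 19.5000]
After op 5 tick(9): ref=22.0000 raw=[18.6000 33.0000 33.0000 33.0000]
After op 6 tick(3): ref=25.0000 raw=[21.0000 37.5000 37.5000 37.5000]
Wrap final raw readings (mod 100): 21.0000 mod 100 = 21.0000; 37.5000 mod 100 = 37.5000; 37.5000 mod 100 = 37.5000; 37.5000 mod 100 = 37.5000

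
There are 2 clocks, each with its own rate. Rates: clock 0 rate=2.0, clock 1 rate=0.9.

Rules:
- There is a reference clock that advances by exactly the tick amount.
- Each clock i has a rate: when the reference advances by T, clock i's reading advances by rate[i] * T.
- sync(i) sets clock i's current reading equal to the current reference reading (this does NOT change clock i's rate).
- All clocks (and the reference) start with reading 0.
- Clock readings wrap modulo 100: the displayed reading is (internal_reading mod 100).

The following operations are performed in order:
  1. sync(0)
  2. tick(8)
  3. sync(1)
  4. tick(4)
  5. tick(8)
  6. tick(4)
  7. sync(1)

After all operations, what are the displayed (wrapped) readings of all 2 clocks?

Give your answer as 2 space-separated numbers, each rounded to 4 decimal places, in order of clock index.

Answer: 48.0000 24.0000

Derivation:
After op 1 sync(0): ref=0.0000 raw=[0.0000 0.0000]
After op 2 tick(8): ref=8.0000 raw=[16.0000 7.2000]
After op 3 sync(1): ref=8.0000 raw=[16.0000 8.0000]
After op 4 tick(4): ref=12.0000 raw=[24.0000 11.6000]
After op 5 tick(8): ref=20.0000 raw=[40.0000 18.8000]
After op 6 tick(4): ref=24.0000 raw=[48.0000 22.4000]
After op 7 sync(1): ref=24.0000 raw=[48.0000 24.0000]
Wrap final raw readings (mod 100): 48.0000 mod 100 = 48.0000; 24.0000 mod 100 = 24.0000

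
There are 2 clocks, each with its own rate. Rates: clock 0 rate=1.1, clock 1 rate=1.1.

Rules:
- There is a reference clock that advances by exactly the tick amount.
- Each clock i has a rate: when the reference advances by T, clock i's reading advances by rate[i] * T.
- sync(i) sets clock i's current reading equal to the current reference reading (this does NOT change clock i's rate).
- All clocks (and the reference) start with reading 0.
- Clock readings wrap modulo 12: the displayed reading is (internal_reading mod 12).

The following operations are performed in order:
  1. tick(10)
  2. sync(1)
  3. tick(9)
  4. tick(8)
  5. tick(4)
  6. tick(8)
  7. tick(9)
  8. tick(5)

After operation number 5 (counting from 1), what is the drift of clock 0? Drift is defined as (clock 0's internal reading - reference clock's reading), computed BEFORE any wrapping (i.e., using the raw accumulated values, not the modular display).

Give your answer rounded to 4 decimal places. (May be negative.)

After op 1 tick(10): ref=10.0000 raw=[11.0000 11.0000]
After op 2 sync(1): ref=10.0000 raw=[11.0000 10.0000]
After op 3 tick(9): ref=19.0000 raw=[20.9000 19.9000]
After op 4 tick(8): ref=27.0000 raw=[29.7000 28.7000]
After op 5 tick(4): ref=31.0000 raw=[34.1000 33.1000]
Drift of clock 0 after op 5: 34.1000 - 31.0000 = 3.1000

Answer: 3.1000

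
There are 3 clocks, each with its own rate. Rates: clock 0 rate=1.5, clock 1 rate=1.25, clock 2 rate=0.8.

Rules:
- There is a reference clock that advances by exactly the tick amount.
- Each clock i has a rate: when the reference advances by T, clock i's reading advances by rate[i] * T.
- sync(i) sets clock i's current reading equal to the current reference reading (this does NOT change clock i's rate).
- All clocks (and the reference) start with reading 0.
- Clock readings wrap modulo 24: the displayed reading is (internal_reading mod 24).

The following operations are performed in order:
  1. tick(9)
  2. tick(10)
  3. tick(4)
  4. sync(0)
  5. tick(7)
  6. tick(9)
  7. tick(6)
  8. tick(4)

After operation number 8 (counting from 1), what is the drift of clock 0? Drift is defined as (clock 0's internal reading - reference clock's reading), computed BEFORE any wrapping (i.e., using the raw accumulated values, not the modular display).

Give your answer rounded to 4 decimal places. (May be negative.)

Answer: 13.0000

Derivation:
After op 1 tick(9): ref=9.0000 raw=[13.5000 11.2500 7.2000]
After op 2 tick(10): ref=19.0000 raw=[28.5000 23.7500 15.2000]
After op 3 tick(4): ref=23.0000 raw=[34.5000 28.7500 18.4000]
After op 4 sync(0): ref=23.0000 raw=[23.0000 28.7500 18.4000]
After op 5 tick(7): ref=30.0000 raw=[33.5000 37.5000 24.0000]
After op 6 tick(9): ref=39.0000 raw=[47.0000 48.7500 31.2000]
After op 7 tick(6): ref=45.0000 raw=[56.0000 56.2500 36.0000]
After op 8 tick(4): ref=49.0000 raw=[62.0000 61.2500 39.2000]
Drift of clock 0 after op 8: 62.0000 - 49.0000 = 13.0000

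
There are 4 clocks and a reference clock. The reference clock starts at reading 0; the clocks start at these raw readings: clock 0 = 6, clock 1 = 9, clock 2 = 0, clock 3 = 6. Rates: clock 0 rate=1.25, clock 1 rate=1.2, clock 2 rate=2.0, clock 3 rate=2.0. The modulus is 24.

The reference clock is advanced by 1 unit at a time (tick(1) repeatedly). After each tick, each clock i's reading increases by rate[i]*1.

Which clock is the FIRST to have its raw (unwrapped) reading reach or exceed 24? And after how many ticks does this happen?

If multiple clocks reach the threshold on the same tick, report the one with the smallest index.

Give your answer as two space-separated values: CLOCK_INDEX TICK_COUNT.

Answer: 3 9

Derivation:
clock 0: start=6, rate=1.25, needs 24-6 = 18; ticks = ceil(18/1.25) = ceil(14.4000) = 15; reading at tick 15 = 6 + 1.25*15 = 24.7500
clock 1: start=9, rate=1.2, needs 24-9 = 15; ticks = ceil(15/1.2) = ceil(12.5000) = 13; reading at tick 13 = 9 + 1.2*13 = 24.6000
clock 2: start=0, rate=2.0, needs 24-0 = 24; ticks = ceil(24/2.0) = ceil(12.0000) = 12; reading at tick 12 = 0 + 2.0*12 = 24.0000
clock 3: start=6, rate=2.0, needs 24-6 = 18; ticks = ceil(18/2.0) = ceil(9.0000) = 9; reading at tick 9 = 6 + 2.0*9 = 24.0000
Minimum tick count = 9; winners = [3]; smallest index = 3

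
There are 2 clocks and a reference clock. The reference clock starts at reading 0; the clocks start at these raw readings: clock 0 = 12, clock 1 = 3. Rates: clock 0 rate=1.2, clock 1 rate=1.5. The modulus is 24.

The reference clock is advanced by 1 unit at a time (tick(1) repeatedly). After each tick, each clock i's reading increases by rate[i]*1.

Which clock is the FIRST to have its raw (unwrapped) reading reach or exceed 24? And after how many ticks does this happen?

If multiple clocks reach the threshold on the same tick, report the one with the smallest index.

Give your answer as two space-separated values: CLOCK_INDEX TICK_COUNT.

Answer: 0 10

Derivation:
clock 0: start=12, rate=1.2, needs 24-12 = 12; ticks = ceil(12/1.2) = ceil(10.0000) = 10; reading at tick 10 = 12 + 1.2*10 = 24.0000
clock 1: start=3, rate=1.5, needs 24-3 = 21; ticks = ceil(21/1.5) = ceil(14.0000) = 14; reading at tick 14 = 3 + 1.5*14 = 24.0000
Minimum tick count = 10; winners = [0]; smallest index = 0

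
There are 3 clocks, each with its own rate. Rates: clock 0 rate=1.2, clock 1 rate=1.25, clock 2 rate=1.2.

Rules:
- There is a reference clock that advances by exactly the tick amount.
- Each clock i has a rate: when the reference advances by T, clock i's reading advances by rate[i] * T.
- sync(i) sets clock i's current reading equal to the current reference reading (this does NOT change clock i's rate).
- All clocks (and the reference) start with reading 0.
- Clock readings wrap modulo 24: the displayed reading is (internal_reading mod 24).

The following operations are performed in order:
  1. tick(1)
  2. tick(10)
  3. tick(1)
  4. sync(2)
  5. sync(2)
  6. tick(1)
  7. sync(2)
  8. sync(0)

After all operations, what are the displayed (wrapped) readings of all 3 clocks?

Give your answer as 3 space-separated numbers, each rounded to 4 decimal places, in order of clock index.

Answer: 13.0000 16.2500 13.0000

Derivation:
After op 1 tick(1): ref=1.0000 raw=[1.2000 1.2500 1.2000]
After op 2 tick(10): ref=11.0000 raw=[13.2000 13.7500 13.2000]
After op 3 tick(1): ref=12.0000 raw=[14.4000 15.0000 14.4000]
After op 4 sync(2): ref=12.0000 raw=[14.4000 15.0000 12.0000]
After op 5 sync(2): ref=12.0000 raw=[14.4000 15.0000 12.0000]
After op 6 tick(1): ref=13.0000 raw=[15.6000 16.2500 13.2000]
After op 7 sync(2): ref=13.0000 raw=[15.6000 16.2500 13.0000]
After op 8 sync(0): ref=13.0000 raw=[13.0000 16.2500 13.0000]
Wrap final raw readings (mod 24): 13.0000 mod 24 = 13.0000; 16.2500 mod 24 = 16.2500; 13.0000 mod 24 = 13.0000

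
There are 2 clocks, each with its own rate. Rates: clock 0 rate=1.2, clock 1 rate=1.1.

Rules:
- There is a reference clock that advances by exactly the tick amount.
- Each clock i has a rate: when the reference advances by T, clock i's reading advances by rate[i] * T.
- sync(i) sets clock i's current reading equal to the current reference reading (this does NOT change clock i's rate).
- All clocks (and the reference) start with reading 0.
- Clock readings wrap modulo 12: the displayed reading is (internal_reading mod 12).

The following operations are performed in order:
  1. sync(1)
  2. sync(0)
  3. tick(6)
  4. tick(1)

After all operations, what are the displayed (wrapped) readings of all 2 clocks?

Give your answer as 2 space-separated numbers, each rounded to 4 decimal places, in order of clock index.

After op 1 sync(1): ref=0.0000 raw=[0.0000 0.0000]
After op 2 sync(0): ref=0.0000 raw=[0.0000 0.0000]
After op 3 tick(6): ref=6.0000 raw=[7.2000 6.6000]
After op 4 tick(1): ref=7.0000 raw=[8.4000 7.7000]
Wrap final raw readings (mod 12): 8.4000 mod 12 = 8.4000; 7.7000 mod 12 = 7.7000

Answer: 8.4000 7.7000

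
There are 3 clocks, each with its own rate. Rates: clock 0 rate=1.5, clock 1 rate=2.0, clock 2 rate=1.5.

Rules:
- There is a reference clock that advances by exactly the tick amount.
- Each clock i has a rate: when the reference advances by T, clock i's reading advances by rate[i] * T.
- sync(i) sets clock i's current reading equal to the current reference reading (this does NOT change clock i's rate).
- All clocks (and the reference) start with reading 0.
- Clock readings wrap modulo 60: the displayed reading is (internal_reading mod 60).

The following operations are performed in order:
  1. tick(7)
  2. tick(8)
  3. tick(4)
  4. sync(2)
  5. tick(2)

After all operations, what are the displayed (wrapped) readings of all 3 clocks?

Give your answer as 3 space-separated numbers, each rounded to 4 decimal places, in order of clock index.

After op 1 tick(7): ref=7.0000 raw=[10.5000 14.0000 10.5000]
After op 2 tick(8): ref=15.0000 raw=[22.5000 30.0000 22.5000]
After op 3 tick(4): ref=19.0000 raw=[28.5000 38.0000 28.5000]
After op 4 sync(2): ref=19.0000 raw=[28.5000 38.0000 19.0000]
After op 5 tick(2): ref=21.0000 raw=[31.5000 42.0000 22.0000]
Wrap final raw readings (mod 60): 31.5000 mod 60 = 31.5000; 42.0000 mod 60 = 42.0000; 22.0000 mod 60 = 22.0000

Answer: 31.5000 42.0000 22.0000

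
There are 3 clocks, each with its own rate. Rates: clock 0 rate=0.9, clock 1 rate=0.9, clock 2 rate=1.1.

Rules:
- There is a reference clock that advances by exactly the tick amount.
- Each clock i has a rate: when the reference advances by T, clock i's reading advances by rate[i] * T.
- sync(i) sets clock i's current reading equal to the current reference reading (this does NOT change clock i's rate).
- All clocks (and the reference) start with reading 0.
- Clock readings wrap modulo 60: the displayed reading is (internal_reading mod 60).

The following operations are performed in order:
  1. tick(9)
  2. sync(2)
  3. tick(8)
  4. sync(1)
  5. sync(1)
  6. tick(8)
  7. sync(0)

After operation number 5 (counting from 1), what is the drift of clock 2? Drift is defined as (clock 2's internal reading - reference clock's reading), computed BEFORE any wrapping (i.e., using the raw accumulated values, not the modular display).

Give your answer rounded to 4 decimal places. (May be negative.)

After op 1 tick(9): ref=9.0000 raw=[8.1000 8.1000 9.9000]
After op 2 sync(2): ref=9.0000 raw=[8.1000 8.1000 9.0000]
After op 3 tick(8): ref=17.0000 raw=[15.3000 15.3000 17.8000]
After op 4 sync(1): ref=17.0000 raw=[15.3000 17.0000 17.8000]
After op 5 sync(1): ref=17.0000 raw=[15.3000 17.0000 17.8000]
Drift of clock 2 after op 5: 17.8000 - 17.0000 = 0.8000

Answer: 0.8000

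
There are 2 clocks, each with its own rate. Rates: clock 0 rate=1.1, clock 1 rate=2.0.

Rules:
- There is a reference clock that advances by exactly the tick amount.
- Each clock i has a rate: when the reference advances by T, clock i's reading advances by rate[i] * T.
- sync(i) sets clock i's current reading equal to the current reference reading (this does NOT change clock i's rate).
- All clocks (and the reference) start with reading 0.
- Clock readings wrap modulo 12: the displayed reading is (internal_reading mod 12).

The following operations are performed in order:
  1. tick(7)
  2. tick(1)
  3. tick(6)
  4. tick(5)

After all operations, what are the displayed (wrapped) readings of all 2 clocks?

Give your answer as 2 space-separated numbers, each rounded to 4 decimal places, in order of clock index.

Answer: 8.9000 2.0000

Derivation:
After op 1 tick(7): ref=7.0000 raw=[7.7000 14.0000]
After op 2 tick(1): ref=8.0000 raw=[8.8000 16.0000]
After op 3 tick(6): ref=14.0000 raw=[15.4000 28.0000]
After op 4 tick(5): ref=19.0000 raw=[20.9000 38.0000]
Wrap final raw readings (mod 12): 20.9000 mod 12 = 8.9000; 38.0000 mod 12 = 2.0000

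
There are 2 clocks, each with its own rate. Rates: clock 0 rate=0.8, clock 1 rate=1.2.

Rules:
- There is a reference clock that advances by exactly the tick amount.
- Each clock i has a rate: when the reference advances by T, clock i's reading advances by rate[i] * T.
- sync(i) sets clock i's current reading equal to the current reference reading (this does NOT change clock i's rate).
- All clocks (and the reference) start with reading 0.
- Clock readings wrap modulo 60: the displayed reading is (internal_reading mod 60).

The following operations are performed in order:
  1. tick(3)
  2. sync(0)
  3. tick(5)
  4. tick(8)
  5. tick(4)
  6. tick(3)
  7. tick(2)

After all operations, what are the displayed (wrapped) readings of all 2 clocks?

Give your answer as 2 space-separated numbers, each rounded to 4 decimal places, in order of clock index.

After op 1 tick(3): ref=3.0000 raw=[2.4000 3.6000]
After op 2 sync(0): ref=3.0000 raw=[3.0000 3.6000]
After op 3 tick(5): ref=8.0000 raw=[7.0000 9.6000]
After op 4 tick(8): ref=16.0000 raw=[13.4000 19.2000]
After op 5 tick(4): ref=20.0000 raw=[16.6000 24.0000]
After op 6 tick(3): ref=23.0000 raw=[19.0000 27.6000]
After op 7 tick(2): ref=25.0000 raw=[20.6000 30.0000]
Wrap final raw readings (mod 60): 20.6000 mod 60 = 20.6000; 30.0000 mod 60 = 30.0000

Answer: 20.6000 30.0000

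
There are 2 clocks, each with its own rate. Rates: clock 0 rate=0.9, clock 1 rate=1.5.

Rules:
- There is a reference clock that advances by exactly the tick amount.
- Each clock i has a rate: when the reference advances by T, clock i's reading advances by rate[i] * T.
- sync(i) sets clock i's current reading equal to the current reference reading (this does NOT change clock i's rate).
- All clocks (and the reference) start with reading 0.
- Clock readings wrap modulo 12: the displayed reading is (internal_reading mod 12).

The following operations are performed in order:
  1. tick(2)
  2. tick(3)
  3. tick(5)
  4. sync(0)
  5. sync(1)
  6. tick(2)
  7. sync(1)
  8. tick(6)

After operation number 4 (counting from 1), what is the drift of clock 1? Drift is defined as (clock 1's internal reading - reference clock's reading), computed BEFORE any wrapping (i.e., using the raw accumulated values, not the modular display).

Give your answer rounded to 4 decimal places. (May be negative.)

After op 1 tick(2): ref=2.0000 raw=[1.8000 3.0000]
After op 2 tick(3): ref=5.0000 raw=[4.5000 7.5000]
After op 3 tick(5): ref=10.0000 raw=[9.0000 15.0000]
After op 4 sync(0): ref=10.0000 raw=[10.0000 15.0000]
Drift of clock 1 after op 4: 15.0000 - 10.0000 = 5.0000

Answer: 5.0000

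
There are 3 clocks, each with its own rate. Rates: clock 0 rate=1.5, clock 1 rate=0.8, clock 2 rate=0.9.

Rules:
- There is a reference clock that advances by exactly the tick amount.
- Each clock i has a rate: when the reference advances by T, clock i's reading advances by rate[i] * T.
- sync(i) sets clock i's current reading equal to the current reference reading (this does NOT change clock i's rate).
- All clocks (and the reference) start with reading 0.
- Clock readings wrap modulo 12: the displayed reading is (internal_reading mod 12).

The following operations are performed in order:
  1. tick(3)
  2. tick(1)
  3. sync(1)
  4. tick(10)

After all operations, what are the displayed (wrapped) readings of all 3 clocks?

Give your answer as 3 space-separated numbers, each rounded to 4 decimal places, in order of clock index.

Answer: 9.0000 0.0000 0.6000

Derivation:
After op 1 tick(3): ref=3.0000 raw=[4.5000 2.4000 2.7000]
After op 2 tick(1): ref=4.0000 raw=[6.0000 3.2000 3.6000]
After op 3 sync(1): ref=4.0000 raw=[6.0000 4.0000 3.6000]
After op 4 tick(10): ref=14.0000 raw=[21.0000 12.0000 12.6000]
Wrap final raw readings (mod 12): 21.0000 mod 12 = 9.0000; 12.0000 mod 12 = 0.0000; 12.6000 mod 12 = 0.6000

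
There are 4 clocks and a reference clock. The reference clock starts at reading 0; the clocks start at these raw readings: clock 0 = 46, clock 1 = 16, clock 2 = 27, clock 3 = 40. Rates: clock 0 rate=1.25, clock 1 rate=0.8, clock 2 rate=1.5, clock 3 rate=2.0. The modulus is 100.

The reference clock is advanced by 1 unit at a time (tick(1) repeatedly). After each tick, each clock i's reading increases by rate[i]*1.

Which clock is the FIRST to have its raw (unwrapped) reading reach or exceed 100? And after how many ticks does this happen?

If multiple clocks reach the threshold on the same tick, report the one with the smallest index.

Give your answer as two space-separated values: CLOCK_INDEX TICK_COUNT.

Answer: 3 30

Derivation:
clock 0: start=46, rate=1.25, needs 100-46 = 54; ticks = ceil(54/1.25) = ceil(43.2000) = 44; reading at tick 44 = 46 + 1.25*44 = 101.0000
clock 1: start=16, rate=0.8, needs 100-16 = 84; ticks = ceil(84/0.8) = ceil(105.0000) = 105; reading at tick 105 = 16 + 0.8*105 = 100.0000
clock 2: start=27, rate=1.5, needs 100-27 = 73; ticks = ceil(73/1.5) = ceil(48.6667) = 49; reading at tick 49 = 27 + 1.5*49 = 100.5000
clock 3: start=40, rate=2.0, needs 100-40 = 60; ticks = ceil(60/2.0) = ceil(30.0000) = 30; reading at tick 30 = 40 + 2.0*30 = 100.0000
Minimum tick count = 30; winners = [3]; smallest index = 3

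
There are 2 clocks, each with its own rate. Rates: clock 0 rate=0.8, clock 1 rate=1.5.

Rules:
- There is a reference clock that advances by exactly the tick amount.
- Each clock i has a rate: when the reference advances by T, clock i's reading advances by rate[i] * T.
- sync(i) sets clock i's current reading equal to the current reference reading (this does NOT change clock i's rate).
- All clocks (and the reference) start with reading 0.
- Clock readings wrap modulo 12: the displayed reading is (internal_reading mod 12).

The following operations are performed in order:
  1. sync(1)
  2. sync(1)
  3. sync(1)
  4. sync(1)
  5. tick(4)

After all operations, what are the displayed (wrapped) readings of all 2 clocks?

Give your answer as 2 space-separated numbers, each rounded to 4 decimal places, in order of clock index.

After op 1 sync(1): ref=0.0000 raw=[0.0000 0.0000]
After op 2 sync(1): ref=0.0000 raw=[0.0000 0.0000]
After op 3 sync(1): ref=0.0000 raw=[0.0000 0.0000]
After op 4 sync(1): ref=0.0000 raw=[0.0000 0.0000]
After op 5 tick(4): ref=4.0000 raw=[3.2000 6.0000]
Wrap final raw readings (mod 12): 3.2000 mod 12 = 3.2000; 6.0000 mod 12 = 6.0000

Answer: 3.2000 6.0000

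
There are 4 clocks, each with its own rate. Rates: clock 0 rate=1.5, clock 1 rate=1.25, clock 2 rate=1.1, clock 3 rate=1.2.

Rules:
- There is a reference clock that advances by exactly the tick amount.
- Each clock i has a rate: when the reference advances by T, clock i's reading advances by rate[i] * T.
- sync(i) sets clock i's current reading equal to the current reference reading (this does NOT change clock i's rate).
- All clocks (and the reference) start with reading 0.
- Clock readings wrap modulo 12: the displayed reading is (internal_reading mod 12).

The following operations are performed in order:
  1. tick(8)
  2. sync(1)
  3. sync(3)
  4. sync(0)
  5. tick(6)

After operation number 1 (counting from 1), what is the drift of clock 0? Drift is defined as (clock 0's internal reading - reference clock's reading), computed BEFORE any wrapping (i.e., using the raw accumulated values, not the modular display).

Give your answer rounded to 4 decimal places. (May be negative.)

After op 1 tick(8): ref=8.0000 raw=[12.0000 10.0000 8.8000 9.6000]
Drift of clock 0 after op 1: 12.0000 - 8.0000 = 4.0000

Answer: 4.0000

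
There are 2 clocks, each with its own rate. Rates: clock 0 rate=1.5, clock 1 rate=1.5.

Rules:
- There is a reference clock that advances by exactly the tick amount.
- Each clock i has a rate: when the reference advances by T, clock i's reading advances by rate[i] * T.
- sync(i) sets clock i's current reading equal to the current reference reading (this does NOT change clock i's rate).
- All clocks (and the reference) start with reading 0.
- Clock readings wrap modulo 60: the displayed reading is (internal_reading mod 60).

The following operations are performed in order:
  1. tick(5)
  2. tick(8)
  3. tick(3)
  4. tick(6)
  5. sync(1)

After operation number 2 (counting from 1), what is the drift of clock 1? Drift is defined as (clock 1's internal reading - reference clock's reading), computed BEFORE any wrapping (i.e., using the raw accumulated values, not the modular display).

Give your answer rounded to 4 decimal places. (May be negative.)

Answer: 6.5000

Derivation:
After op 1 tick(5): ref=5.0000 raw=[7.5000 7.5000]
After op 2 tick(8): ref=13.0000 raw=[19.5000 19.5000]
Drift of clock 1 after op 2: 19.5000 - 13.0000 = 6.5000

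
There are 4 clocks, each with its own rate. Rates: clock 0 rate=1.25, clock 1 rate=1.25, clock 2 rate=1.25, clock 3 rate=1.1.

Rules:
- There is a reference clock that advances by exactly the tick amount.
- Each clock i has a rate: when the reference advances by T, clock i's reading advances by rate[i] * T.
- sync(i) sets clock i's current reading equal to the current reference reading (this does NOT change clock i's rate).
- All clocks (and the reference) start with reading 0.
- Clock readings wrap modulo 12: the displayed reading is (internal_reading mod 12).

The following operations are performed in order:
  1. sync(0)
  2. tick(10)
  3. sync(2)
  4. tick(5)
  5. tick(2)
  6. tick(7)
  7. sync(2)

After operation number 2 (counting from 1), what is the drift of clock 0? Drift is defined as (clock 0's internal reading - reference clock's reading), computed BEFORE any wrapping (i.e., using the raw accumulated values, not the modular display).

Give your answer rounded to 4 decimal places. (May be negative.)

After op 1 sync(0): ref=0.0000 raw=[0.0000 0.0000 0.0000 0.0000]
After op 2 tick(10): ref=10.0000 raw=[12.5000 12.5000 12.5000 11.0000]
Drift of clock 0 after op 2: 12.5000 - 10.0000 = 2.5000

Answer: 2.5000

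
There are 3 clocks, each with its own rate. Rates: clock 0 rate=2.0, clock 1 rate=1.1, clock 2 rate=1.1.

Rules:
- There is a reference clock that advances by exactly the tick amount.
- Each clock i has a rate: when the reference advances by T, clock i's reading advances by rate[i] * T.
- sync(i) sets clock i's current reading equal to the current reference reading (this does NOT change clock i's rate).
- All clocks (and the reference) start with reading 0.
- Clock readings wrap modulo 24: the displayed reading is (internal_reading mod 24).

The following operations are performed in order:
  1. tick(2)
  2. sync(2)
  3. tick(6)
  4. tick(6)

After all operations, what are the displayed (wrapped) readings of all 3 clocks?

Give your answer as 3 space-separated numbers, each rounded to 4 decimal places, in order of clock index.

After op 1 tick(2): ref=2.0000 raw=[4.0000 2.2000 2.2000]
After op 2 sync(2): ref=2.0000 raw=[4.0000 2.2000 2.0000]
After op 3 tick(6): ref=8.0000 raw=[16.0000 8.8000 8.6000]
After op 4 tick(6): ref=14.0000 raw=[28.0000 15.4000 15.2000]
Wrap final raw readings (mod 24): 28.0000 mod 24 = 4.0000; 15.4000 mod 24 = 15.4000; 15.2000 mod 24 = 15.2000

Answer: 4.0000 15.4000 15.2000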